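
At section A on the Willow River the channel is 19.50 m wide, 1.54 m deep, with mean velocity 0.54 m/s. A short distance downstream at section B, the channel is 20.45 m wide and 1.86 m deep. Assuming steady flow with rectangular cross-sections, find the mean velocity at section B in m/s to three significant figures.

Q = A₁V₁ = (19.50×1.54) × 0.54 = 16.22 m³/s
A₂ = 20.45 × 1.86 = 38.04 m²
V₂ = Q/A₂ = 16.22/38.04 = 0.4263 m/s

0.426 m/s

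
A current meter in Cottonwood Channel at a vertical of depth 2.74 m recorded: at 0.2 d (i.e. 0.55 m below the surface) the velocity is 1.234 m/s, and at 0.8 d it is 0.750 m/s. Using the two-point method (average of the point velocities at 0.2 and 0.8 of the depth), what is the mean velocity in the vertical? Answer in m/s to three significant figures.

v̄ = (1.234 + 0.750) / 2 = 0.9920 m/s

0.992 m/s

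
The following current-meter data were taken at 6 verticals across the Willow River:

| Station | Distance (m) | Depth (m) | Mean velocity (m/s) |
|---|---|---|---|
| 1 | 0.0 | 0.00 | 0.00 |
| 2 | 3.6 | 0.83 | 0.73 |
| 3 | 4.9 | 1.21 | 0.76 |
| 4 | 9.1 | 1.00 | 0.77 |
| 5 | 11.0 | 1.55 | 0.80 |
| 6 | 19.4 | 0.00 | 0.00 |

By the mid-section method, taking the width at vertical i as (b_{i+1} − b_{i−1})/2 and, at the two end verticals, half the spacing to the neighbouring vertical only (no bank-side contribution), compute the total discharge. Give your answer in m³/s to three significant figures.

w_2 = (4.9 − 0.0)/2 = 2.45 m; q_2 = 0.73 × 0.83 × 2.45 = 1.484 m³/s
w_3 = (9.1 − 3.6)/2 = 2.75 m; q_3 = 0.76 × 1.21 × 2.75 = 2.529 m³/s
w_4 = (11.0 − 4.9)/2 = 3.05 m; q_4 = 0.77 × 1.00 × 3.05 = 2.349 m³/s
w_5 = (19.4 − 9.1)/2 = 5.15 m; q_5 = 0.80 × 1.55 × 5.15 = 6.386 m³/s
Stations 1, 6 contribute zero (depth or velocity is 0).
Q = Σ qᵢ = 12.75 m³/s

12.7 m³/s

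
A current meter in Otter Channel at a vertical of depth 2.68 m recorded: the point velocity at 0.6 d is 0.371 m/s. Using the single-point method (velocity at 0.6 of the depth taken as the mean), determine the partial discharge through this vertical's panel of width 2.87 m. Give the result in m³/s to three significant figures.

v̄ = v₀.₆ = 0.371 m/s
q = v̄ × d × w = 0.3710 × 2.68 × 2.87 = 2.854 m³/s

2.85 m³/s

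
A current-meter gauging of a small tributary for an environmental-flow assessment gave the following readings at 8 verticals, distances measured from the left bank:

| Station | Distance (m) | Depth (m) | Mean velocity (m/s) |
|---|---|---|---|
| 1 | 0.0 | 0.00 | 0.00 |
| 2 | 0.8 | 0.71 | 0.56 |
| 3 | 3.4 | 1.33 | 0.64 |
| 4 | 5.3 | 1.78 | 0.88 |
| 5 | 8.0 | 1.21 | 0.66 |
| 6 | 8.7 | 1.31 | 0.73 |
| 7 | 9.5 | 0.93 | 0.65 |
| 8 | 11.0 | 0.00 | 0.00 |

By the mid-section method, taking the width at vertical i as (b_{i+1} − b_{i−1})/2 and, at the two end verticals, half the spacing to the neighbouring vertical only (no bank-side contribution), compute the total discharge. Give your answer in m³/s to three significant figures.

8.96 m³/s

w_2 = (3.4 − 0.0)/2 = 1.7 m; q_2 = 0.56 × 0.71 × 1.7 = 0.6759 m³/s
w_3 = (5.3 − 0.8)/2 = 2.25 m; q_3 = 0.64 × 1.33 × 2.25 = 1.915 m³/s
w_4 = (8.0 − 3.4)/2 = 2.3 m; q_4 = 0.88 × 1.78 × 2.3 = 3.603 m³/s
w_5 = (8.7 − 5.3)/2 = 1.7 m; q_5 = 0.66 × 1.21 × 1.7 = 1.358 m³/s
w_6 = (9.5 − 8.0)/2 = 0.75 m; q_6 = 0.73 × 1.31 × 0.75 = 0.7172 m³/s
w_7 = (11.0 − 8.7)/2 = 1.15 m; q_7 = 0.65 × 0.93 × 1.15 = 0.6952 m³/s
Stations 1, 8 contribute zero (depth or velocity is 0).
Q = Σ qᵢ = 8.964 m³/s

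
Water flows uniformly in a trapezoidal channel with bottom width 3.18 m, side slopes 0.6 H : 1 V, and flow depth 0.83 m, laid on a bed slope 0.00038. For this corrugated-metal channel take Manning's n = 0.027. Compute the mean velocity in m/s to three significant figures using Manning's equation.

A = (b + z·y)·y = (3.18 + 0.6×0.83)×0.83 = 3.053 m²
P = b + 2y√(1+z²) = 3.18 + 2×0.83×√(1+0.6²) = 5.116 m
R = A/P = 3.053/5.116 = 0.5967 m
Q = (1/n)·A·R^(2/3)·S^(1/2) = (1/0.027) × 3.053 × 0.5967^(2/3) × 0.00038^(1/2) = 1.562 m³/s
V = Q/A = 1.562/3.053 = 0.5117 m/s

0.512 m/s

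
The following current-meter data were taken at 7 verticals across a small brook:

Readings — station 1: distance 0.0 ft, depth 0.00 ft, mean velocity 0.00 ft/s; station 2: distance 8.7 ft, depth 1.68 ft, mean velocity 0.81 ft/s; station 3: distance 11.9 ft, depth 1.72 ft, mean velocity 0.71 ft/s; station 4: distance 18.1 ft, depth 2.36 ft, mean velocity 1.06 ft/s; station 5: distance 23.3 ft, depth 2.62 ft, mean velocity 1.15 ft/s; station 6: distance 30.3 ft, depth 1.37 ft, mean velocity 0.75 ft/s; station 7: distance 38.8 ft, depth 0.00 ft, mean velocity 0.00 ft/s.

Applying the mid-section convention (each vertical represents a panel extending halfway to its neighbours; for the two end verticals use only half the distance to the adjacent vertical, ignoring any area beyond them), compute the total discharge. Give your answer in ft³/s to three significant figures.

w_2 = (11.9 − 0.0)/2 = 5.95 ft; q_2 = 0.81 × 1.68 × 5.95 = 8.097 ft³/s
w_3 = (18.1 − 8.7)/2 = 4.7 ft; q_3 = 0.71 × 1.72 × 4.7 = 5.740 ft³/s
w_4 = (23.3 − 11.9)/2 = 5.7 ft; q_4 = 1.06 × 2.36 × 5.7 = 14.26 ft³/s
w_5 = (30.3 − 18.1)/2 = 6.1 ft; q_5 = 1.15 × 2.62 × 6.1 = 18.38 ft³/s
w_6 = (38.8 − 23.3)/2 = 7.75 ft; q_6 = 0.75 × 1.37 × 7.75 = 7.963 ft³/s
Stations 1, 7 contribute zero (depth or velocity is 0).
Q = Σ qᵢ = 54.44 ft³/s

54.4 ft³/s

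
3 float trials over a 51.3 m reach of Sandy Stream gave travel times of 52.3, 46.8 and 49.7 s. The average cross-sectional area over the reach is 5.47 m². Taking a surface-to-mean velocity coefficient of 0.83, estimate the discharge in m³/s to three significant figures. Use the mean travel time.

t̄ = (52.3 + 46.8 + 49.7) / 3 = 49.6 s
v_surface = L / t̄ = 51.3 / 49.6 = 1.034 m/s
v_mean = 0.83 × 1.034 = 0.8584 m/s
Q = A × v_mean = 5.47 × 0.8584 = 4.696 m³/s

4.70 m³/s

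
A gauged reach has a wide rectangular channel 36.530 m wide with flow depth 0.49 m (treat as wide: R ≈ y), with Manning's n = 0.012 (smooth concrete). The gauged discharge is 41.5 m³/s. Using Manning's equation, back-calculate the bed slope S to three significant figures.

A = b·y = 36.530 × 0.49 = 17.90 m²
Wide channel: R ≈ y = 0.49 m
S = (Q·n / (1·A·R^(2/3)))² = (41.5×0.012 / (1×17.90×0.6215))² = 0.002004

0.00200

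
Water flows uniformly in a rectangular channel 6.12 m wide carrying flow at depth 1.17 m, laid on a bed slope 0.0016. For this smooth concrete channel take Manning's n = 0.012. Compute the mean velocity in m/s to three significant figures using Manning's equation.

2.98 m/s

A = b·y = 6.12 × 1.17 = 7.160 m²
P = b + 2y = 6.12 + 2×1.17 = 8.460 m
R = A/P = 7.160/8.460 = 0.8464 m
Q = (1/n)·A·R^(2/3)·S^(1/2) = (1/0.012) × 7.160 × 0.8464^(2/3) × 0.0016^(1/2) = 21.36 m³/s
V = Q/A = 21.36/7.160 = 2.983 m/s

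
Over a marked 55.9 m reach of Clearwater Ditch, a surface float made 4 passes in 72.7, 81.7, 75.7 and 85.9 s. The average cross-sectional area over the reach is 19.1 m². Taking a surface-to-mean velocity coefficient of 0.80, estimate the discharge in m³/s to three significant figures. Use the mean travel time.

10.8 m³/s

t̄ = (72.7 + 81.7 + 75.7 + 85.9) / 4 = 79 s
v_surface = L / t̄ = 55.9 / 79 = 0.7076 m/s
v_mean = 0.80 × 0.7076 = 0.5661 m/s
Q = A × v_mean = 19.1 × 0.5661 = 10.81 m³/s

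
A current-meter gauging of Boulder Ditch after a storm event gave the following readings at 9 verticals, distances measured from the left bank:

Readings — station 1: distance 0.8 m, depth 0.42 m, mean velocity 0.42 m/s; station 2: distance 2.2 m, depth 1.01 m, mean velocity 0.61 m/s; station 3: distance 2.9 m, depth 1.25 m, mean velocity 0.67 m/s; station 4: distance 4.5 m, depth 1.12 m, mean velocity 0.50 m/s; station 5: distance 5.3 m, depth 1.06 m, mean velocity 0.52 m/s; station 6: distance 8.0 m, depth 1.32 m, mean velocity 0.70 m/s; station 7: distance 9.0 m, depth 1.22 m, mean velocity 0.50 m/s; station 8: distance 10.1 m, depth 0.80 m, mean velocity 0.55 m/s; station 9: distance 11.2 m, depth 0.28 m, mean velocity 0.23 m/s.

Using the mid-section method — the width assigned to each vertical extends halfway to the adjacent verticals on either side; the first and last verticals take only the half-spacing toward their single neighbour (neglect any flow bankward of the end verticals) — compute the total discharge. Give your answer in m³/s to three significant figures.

w_1 = (2.2 − 0.8)/2 = 0.7 m; q_1 = 0.42 × 0.42 × 0.7 = 0.1235 m³/s
w_2 = (2.9 − 0.8)/2 = 1.05 m; q_2 = 0.61 × 1.01 × 1.05 = 0.6469 m³/s
w_3 = (4.5 − 2.2)/2 = 1.15 m; q_3 = 0.67 × 1.25 × 1.15 = 0.9631 m³/s
w_4 = (5.3 − 2.9)/2 = 1.2 m; q_4 = 0.50 × 1.12 × 1.2 = 0.6720 m³/s
w_5 = (8.0 − 4.5)/2 = 1.75 m; q_5 = 0.52 × 1.06 × 1.75 = 0.9646 m³/s
w_6 = (9.0 − 5.3)/2 = 1.85 m; q_6 = 0.70 × 1.32 × 1.85 = 1.709 m³/s
w_7 = (10.1 − 8.0)/2 = 1.05 m; q_7 = 0.50 × 1.22 × 1.05 = 0.6405 m³/s
w_8 = (11.2 − 9.0)/2 = 1.1 m; q_8 = 0.55 × 0.80 × 1.1 = 0.4840 m³/s
w_9 = (11.2 − 10.1)/2 = 0.55 m; q_9 = 0.23 × 0.28 × 0.55 = 0.03542 m³/s
Q = Σ qᵢ = 6.239 m³/s

6.24 m³/s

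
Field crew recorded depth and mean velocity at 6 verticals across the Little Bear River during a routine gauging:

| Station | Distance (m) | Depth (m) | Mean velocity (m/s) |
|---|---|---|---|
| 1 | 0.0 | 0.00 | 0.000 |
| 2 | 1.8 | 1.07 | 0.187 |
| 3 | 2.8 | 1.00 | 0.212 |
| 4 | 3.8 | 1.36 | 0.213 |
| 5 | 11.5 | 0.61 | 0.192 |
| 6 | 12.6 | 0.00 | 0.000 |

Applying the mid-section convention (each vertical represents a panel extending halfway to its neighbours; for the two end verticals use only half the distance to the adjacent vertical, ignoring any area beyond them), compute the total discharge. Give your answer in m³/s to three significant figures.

2.27 m³/s

w_2 = (2.8 − 0.0)/2 = 1.4 m; q_2 = 0.187 × 1.07 × 1.4 = 0.2801 m³/s
w_3 = (3.8 − 1.8)/2 = 1 m; q_3 = 0.212 × 1.00 × 1 = 0.2120 m³/s
w_4 = (11.5 − 2.8)/2 = 4.35 m; q_4 = 0.213 × 1.36 × 4.35 = 1.260 m³/s
w_5 = (12.6 − 3.8)/2 = 4.4 m; q_5 = 0.192 × 0.61 × 4.4 = 0.5153 m³/s
Stations 1, 6 contribute zero (depth or velocity is 0).
Q = Σ qᵢ = 2.268 m³/s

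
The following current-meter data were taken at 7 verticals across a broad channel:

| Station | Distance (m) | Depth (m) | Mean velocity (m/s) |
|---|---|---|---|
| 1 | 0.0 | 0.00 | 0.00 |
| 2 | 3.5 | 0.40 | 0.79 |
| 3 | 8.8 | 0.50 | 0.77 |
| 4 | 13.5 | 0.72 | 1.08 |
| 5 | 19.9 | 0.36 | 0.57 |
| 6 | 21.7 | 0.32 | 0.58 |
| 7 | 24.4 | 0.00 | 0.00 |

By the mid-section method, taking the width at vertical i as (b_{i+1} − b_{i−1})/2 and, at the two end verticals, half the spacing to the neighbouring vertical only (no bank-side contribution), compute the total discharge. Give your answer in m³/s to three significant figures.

8.89 m³/s

w_2 = (8.8 − 0.0)/2 = 4.4 m; q_2 = 0.79 × 0.40 × 4.4 = 1.390 m³/s
w_3 = (13.5 − 3.5)/2 = 5 m; q_3 = 0.77 × 0.50 × 5 = 1.925 m³/s
w_4 = (19.9 − 8.8)/2 = 5.55 m; q_4 = 1.08 × 0.72 × 5.55 = 4.316 m³/s
w_5 = (21.7 − 13.5)/2 = 4.1 m; q_5 = 0.57 × 0.36 × 4.1 = 0.8413 m³/s
w_6 = (24.4 − 19.9)/2 = 2.25 m; q_6 = 0.58 × 0.32 × 2.25 = 0.4176 m³/s
Stations 1, 7 contribute zero (depth or velocity is 0).
Q = Σ qᵢ = 8.890 m³/s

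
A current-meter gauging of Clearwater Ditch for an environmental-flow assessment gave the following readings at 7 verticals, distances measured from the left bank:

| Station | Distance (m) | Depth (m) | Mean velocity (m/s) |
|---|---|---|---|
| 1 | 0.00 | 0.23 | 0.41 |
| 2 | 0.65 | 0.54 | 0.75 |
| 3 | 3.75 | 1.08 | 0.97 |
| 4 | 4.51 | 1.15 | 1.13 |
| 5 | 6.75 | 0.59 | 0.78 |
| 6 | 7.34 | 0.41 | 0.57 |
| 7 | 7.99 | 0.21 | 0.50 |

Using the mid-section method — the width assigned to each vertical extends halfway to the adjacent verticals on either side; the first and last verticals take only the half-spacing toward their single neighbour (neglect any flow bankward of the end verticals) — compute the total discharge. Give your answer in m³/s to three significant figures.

w_1 = (0.65 − 0.00)/2 = 0.325 m; q_1 = 0.41 × 0.23 × 0.325 = 0.03065 m³/s
w_2 = (3.75 − 0.00)/2 = 1.875 m; q_2 = 0.75 × 0.54 × 1.875 = 0.7594 m³/s
w_3 = (4.51 − 0.65)/2 = 1.93 m; q_3 = 0.97 × 1.08 × 1.93 = 2.022 m³/s
w_4 = (6.75 − 3.75)/2 = 1.5 m; q_4 = 1.13 × 1.15 × 1.5 = 1.949 m³/s
w_5 = (7.34 − 4.51)/2 = 1.415 m; q_5 = 0.78 × 0.59 × 1.415 = 0.6512 m³/s
w_6 = (7.99 − 6.75)/2 = 0.62 m; q_6 = 0.57 × 0.41 × 0.62 = 0.1449 m³/s
w_7 = (7.99 − 7.34)/2 = 0.325 m; q_7 = 0.50 × 0.21 × 0.325 = 0.03413 m³/s
Q = Σ qᵢ = 5.591 m³/s

5.59 m³/s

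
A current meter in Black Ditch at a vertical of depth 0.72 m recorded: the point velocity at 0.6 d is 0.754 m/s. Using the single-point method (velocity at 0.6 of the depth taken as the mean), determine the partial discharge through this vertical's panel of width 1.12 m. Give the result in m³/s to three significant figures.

0.608 m³/s

v̄ = v₀.₆ = 0.754 m/s
q = v̄ × d × w = 0.7540 × 0.72 × 1.12 = 0.6080 m³/s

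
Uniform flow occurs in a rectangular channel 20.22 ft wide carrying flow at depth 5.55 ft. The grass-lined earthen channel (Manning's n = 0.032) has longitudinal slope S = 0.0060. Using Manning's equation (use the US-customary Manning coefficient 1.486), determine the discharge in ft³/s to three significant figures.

A = b·y = 20.22 × 5.55 = 112.2 ft²
P = b + 2y = 20.22 + 2×5.55 = 31.32 ft
R = A/P = 112.2/31.32 = 3.583 ft
Q = (1.486/n)·A·R^(2/3)·S^(1/2) = (1.486/0.032) × 112.2 × 3.583^(2/3) × 0.0060^(1/2) = 945.2 ft³/s

945 ft³/s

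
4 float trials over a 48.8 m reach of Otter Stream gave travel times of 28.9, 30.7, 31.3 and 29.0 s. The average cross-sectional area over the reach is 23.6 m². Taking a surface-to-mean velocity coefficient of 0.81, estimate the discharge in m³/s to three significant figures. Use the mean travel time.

t̄ = (28.9 + 30.7 + 31.3 + 29.0) / 4 = 29.975 s
v_surface = L / t̄ = 48.8 / 29.975 = 1.628 m/s
v_mean = 0.81 × 1.628 = 1.319 m/s
Q = A × v_mean = 23.6 × 1.319 = 31.12 m³/s

31.1 m³/s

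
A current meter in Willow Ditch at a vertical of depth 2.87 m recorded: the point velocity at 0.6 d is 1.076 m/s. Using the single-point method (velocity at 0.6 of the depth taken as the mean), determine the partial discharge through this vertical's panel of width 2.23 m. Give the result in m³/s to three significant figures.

6.89 m³/s

v̄ = v₀.₆ = 1.076 m/s
q = v̄ × d × w = 1.076 × 2.87 × 2.23 = 6.887 m³/s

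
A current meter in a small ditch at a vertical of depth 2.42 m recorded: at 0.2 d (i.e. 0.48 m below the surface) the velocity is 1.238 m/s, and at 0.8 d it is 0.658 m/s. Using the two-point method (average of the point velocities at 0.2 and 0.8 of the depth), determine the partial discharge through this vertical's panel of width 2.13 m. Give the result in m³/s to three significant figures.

4.89 m³/s

v̄ = (1.238 + 0.658) / 2 = 0.9480 m/s
q = v̄ × d × w = 0.9480 × 2.42 × 2.13 = 4.887 m³/s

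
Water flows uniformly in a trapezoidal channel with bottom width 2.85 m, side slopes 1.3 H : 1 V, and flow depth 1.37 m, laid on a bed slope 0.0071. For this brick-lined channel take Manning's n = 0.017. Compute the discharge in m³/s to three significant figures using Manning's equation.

A = (b + z·y)·y = (2.85 + 1.3×1.37)×1.37 = 6.344 m²
P = b + 2y√(1+z²) = 2.85 + 2×1.37×√(1+1.3²) = 7.344 m
R = A/P = 6.344/7.344 = 0.8639 m
Q = (1/n)·A·R^(2/3)·S^(1/2) = (1/0.017) × 6.344 × 0.8639^(2/3) × 0.0071^(1/2) = 28.52 m³/s

28.5 m³/s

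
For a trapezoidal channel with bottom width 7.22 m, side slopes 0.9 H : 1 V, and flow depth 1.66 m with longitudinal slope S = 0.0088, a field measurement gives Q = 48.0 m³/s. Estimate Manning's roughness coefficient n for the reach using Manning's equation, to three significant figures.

0.0326

A = (b + z·y)·y = (7.22 + 0.9×1.66)×1.66 = 14.47 m²
P = b + 2y√(1+z²) = 7.22 + 2×1.66×√(1+0.9²) = 11.69 m
R = A/P = 14.47/11.69 = 1.238 m
n = (1/Q)·A·R^(2/3)·S^(1/2) = (1/48.0) × 14.47 × 1.153 × 0.09381 = 0.03259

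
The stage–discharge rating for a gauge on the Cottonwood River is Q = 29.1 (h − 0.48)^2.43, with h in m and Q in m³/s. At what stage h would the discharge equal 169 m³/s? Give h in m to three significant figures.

2.54 m

h − h₀ = (Q/C)^(1/b) = (169/29.1)^(1/2.43) = 2.063 m
h = 0.48 + 2.063 = 2.543 m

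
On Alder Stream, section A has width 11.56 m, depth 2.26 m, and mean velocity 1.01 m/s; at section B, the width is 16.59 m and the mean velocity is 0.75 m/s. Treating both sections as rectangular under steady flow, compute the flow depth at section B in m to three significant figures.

2.12 m

Q = A₁V₁ = (11.56×2.26) × 1.01 = 26.39 m³/s
d₂ = Q/(b₂ V₂) = 26.39/(16.59×0.75) = 2.121 m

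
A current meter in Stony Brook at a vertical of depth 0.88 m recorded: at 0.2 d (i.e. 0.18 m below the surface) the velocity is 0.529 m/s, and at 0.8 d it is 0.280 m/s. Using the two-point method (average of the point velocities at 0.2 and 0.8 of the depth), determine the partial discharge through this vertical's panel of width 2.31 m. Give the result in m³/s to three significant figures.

v̄ = (0.529 + 0.280) / 2 = 0.4045 m/s
q = v̄ × d × w = 0.4045 × 0.88 × 2.31 = 0.8223 m³/s

0.822 m³/s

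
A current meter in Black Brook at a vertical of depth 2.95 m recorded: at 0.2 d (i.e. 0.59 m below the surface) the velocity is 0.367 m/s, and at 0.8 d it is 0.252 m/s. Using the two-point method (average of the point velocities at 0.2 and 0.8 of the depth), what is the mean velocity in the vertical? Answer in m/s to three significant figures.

v̄ = (0.367 + 0.252) / 2 = 0.3095 m/s

0.310 m/s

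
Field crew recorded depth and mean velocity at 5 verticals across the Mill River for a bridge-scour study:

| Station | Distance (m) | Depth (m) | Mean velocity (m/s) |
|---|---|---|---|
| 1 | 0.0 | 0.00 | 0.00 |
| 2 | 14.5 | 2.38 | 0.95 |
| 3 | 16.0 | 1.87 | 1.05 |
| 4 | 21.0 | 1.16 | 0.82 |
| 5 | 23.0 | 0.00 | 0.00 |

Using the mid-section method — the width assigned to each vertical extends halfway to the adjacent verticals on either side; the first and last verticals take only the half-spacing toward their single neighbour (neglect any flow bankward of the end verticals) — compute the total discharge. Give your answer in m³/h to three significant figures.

w_2 = (16.0 − 0.0)/2 = 8 m; q_2 = 0.95 × 2.38 × 8 = 18.09 m³/s
w_3 = (21.0 − 14.5)/2 = 3.25 m; q_3 = 1.05 × 1.87 × 3.25 = 6.381 m³/s
w_4 = (23.0 − 16.0)/2 = 3.5 m; q_4 = 0.82 × 1.16 × 3.5 = 3.329 m³/s
Stations 1, 5 contribute zero (depth or velocity is 0).
Q = Σ qᵢ = 27.80 m³/s
= 27.80 × 3600 = 100100 m³/h

100000 m³/h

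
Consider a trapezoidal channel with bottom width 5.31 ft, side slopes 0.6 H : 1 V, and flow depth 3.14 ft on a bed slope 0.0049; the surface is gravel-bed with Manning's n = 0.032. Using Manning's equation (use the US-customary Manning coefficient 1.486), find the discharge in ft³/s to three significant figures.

A = (b + z·y)·y = (5.31 + 0.6×3.14)×3.14 = 22.59 ft²
P = b + 2y√(1+z²) = 5.31 + 2×3.14×√(1+0.6²) = 12.63 ft
R = A/P = 22.59/12.63 = 1.788 ft
Q = (1.486/n)·A·R^(2/3)·S^(1/2) = (1.486/0.032) × 22.59 × 1.788^(2/3) × 0.0049^(1/2) = 108.2 ft³/s

108 ft³/s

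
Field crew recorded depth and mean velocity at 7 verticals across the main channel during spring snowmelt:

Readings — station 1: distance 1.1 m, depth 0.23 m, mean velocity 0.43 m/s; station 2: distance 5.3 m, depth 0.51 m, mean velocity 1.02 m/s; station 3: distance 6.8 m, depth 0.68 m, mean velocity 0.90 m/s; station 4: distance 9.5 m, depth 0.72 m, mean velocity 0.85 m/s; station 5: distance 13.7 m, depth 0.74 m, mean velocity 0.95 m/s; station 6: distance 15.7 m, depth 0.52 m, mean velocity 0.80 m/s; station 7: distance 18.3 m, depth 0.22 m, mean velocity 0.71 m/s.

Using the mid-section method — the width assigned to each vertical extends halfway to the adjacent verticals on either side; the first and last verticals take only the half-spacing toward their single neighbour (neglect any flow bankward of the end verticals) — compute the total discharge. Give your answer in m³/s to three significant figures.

8.43 m³/s

w_1 = (5.3 − 1.1)/2 = 2.1 m; q_1 = 0.43 × 0.23 × 2.1 = 0.2077 m³/s
w_2 = (6.8 − 1.1)/2 = 2.85 m; q_2 = 1.02 × 0.51 × 2.85 = 1.483 m³/s
w_3 = (9.5 − 5.3)/2 = 2.1 m; q_3 = 0.90 × 0.68 × 2.1 = 1.285 m³/s
w_4 = (13.7 − 6.8)/2 = 3.45 m; q_4 = 0.85 × 0.72 × 3.45 = 2.111 m³/s
w_5 = (15.7 − 9.5)/2 = 3.1 m; q_5 = 0.95 × 0.74 × 3.1 = 2.179 m³/s
w_6 = (18.3 − 13.7)/2 = 2.3 m; q_6 = 0.80 × 0.52 × 2.3 = 0.9568 m³/s
w_7 = (18.3 − 15.7)/2 = 1.3 m; q_7 = 0.71 × 0.22 × 1.3 = 0.2031 m³/s
Q = Σ qᵢ = 8.426 m³/s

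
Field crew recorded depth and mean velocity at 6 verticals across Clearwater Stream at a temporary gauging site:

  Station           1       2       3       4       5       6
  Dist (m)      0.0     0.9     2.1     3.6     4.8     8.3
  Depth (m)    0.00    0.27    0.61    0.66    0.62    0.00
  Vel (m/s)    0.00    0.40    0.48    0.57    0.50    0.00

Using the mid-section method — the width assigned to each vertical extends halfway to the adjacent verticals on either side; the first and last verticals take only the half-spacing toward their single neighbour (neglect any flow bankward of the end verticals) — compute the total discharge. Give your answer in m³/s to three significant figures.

w_2 = (2.1 − 0.0)/2 = 1.05 m; q_2 = 0.40 × 0.27 × 1.05 = 0.1134 m³/s
w_3 = (3.6 − 0.9)/2 = 1.35 m; q_3 = 0.48 × 0.61 × 1.35 = 0.3953 m³/s
w_4 = (4.8 − 2.1)/2 = 1.35 m; q_4 = 0.57 × 0.66 × 1.35 = 0.5079 m³/s
w_5 = (8.3 − 3.6)/2 = 2.35 m; q_5 = 0.50 × 0.62 × 2.35 = 0.7285 m³/s
Stations 1, 6 contribute zero (depth or velocity is 0).
Q = Σ qᵢ = 1.745 m³/s

1.75 m³/s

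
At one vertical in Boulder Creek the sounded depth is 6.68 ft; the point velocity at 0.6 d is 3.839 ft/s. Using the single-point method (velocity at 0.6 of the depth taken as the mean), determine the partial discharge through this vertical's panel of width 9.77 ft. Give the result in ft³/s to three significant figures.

251 ft³/s

v̄ = v₀.₆ = 3.839 ft/s
q = v̄ × d × w = 3.839 × 6.68 × 9.77 = 250.5 ft³/s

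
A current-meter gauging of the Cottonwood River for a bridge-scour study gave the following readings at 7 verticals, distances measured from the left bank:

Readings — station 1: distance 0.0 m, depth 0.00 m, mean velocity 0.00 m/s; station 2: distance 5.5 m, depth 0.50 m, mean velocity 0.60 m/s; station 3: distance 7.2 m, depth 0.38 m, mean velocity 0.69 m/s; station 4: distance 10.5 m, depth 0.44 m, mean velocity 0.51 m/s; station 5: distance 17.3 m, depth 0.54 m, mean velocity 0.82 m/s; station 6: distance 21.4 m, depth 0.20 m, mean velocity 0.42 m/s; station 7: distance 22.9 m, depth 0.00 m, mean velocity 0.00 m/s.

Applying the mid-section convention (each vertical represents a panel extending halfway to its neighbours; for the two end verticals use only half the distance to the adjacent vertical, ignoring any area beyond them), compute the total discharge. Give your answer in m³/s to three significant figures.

5.52 m³/s

w_2 = (7.2 − 0.0)/2 = 3.6 m; q_2 = 0.60 × 0.50 × 3.6 = 1.080 m³/s
w_3 = (10.5 − 5.5)/2 = 2.5 m; q_3 = 0.69 × 0.38 × 2.5 = 0.6555 m³/s
w_4 = (17.3 − 7.2)/2 = 5.05 m; q_4 = 0.51 × 0.44 × 5.05 = 1.133 m³/s
w_5 = (21.4 − 10.5)/2 = 5.45 m; q_5 = 0.82 × 0.54 × 5.45 = 2.413 m³/s
w_6 = (22.9 − 17.3)/2 = 2.8 m; q_6 = 0.42 × 0.20 × 2.8 = 0.2352 m³/s
Stations 1, 7 contribute zero (depth or velocity is 0).
Q = Σ qᵢ = 5.517 m³/s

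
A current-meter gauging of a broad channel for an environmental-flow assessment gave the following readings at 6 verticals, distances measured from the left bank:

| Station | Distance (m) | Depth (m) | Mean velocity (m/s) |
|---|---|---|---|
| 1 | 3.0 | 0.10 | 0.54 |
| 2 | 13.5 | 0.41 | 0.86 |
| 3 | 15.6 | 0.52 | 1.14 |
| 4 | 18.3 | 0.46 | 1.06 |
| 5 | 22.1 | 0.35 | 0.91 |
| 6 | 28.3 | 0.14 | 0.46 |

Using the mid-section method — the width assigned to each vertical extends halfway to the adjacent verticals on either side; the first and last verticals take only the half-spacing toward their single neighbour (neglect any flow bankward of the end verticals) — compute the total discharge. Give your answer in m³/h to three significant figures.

w_1 = (13.5 − 3.0)/2 = 5.25 m; q_1 = 0.54 × 0.10 × 5.25 = 0.2835 m³/s
w_2 = (15.6 − 3.0)/2 = 6.3 m; q_2 = 0.86 × 0.41 × 6.3 = 2.221 m³/s
w_3 = (18.3 − 13.5)/2 = 2.4 m; q_3 = 1.14 × 0.52 × 2.4 = 1.423 m³/s
w_4 = (22.1 − 15.6)/2 = 3.25 m; q_4 = 1.06 × 0.46 × 3.25 = 1.585 m³/s
w_5 = (28.3 − 18.3)/2 = 5 m; q_5 = 0.91 × 0.35 × 5 = 1.593 m³/s
w_6 = (28.3 − 22.1)/2 = 3.1 m; q_6 = 0.46 × 0.14 × 3.1 = 0.1996 m³/s
Q = Σ qᵢ = 7.304 m³/s
= 7.304 × 3600 = 26300 m³/h

26300 m³/h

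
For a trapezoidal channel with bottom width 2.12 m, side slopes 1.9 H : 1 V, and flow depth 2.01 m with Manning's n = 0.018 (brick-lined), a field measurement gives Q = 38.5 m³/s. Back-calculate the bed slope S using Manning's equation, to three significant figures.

0.00293

A = (b + z·y)·y = (2.12 + 1.9×2.01)×2.01 = 11.94 m²
P = b + 2y√(1+z²) = 2.12 + 2×2.01×√(1+1.9²) = 10.75 m
R = A/P = 11.94/10.75 = 1.110 m
S = (Q·n / (1·A·R^(2/3)))² = (38.5×0.018 / (1×11.94×1.072))² = 0.002931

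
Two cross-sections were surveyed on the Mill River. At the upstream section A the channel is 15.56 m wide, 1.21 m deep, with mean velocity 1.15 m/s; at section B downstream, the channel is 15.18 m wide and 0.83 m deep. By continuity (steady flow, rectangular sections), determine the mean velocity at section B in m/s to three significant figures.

Q = A₁V₁ = (15.56×1.21) × 1.15 = 21.65 m³/s
A₂ = 15.18 × 0.83 = 12.60 m²
V₂ = Q/A₂ = 21.65/12.60 = 1.718 m/s

1.72 m/s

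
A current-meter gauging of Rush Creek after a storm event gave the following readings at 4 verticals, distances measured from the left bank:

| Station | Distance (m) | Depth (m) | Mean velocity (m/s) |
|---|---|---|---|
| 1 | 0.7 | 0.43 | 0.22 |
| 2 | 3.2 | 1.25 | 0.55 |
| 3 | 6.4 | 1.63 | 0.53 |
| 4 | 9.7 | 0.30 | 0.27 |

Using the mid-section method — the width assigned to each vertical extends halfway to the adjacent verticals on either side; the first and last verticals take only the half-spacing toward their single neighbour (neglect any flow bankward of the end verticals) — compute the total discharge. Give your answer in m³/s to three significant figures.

5.02 m³/s

w_1 = (3.2 − 0.7)/2 = 1.25 m; q_1 = 0.22 × 0.43 × 1.25 = 0.1183 m³/s
w_2 = (6.4 − 0.7)/2 = 2.85 m; q_2 = 0.55 × 1.25 × 2.85 = 1.959 m³/s
w_3 = (9.7 − 3.2)/2 = 3.25 m; q_3 = 0.53 × 1.63 × 3.25 = 2.808 m³/s
w_4 = (9.7 − 6.4)/2 = 1.65 m; q_4 = 0.27 × 0.30 × 1.65 = 0.1337 m³/s
Q = Σ qᵢ = 5.019 m³/s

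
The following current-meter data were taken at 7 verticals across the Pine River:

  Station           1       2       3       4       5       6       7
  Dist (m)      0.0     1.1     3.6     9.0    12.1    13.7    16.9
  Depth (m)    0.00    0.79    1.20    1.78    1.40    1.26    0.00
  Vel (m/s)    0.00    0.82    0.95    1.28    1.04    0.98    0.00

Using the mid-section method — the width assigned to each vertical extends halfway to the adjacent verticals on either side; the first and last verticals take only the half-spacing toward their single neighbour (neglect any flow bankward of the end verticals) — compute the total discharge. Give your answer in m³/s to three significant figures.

21.7 m³/s

w_2 = (3.6 − 0.0)/2 = 1.8 m; q_2 = 0.82 × 0.79 × 1.8 = 1.166 m³/s
w_3 = (9.0 − 1.1)/2 = 3.95 m; q_3 = 0.95 × 1.20 × 3.95 = 4.503 m³/s
w_4 = (12.1 − 3.6)/2 = 4.25 m; q_4 = 1.28 × 1.78 × 4.25 = 9.683 m³/s
w_5 = (13.7 − 9.0)/2 = 2.35 m; q_5 = 1.04 × 1.40 × 2.35 = 3.422 m³/s
w_6 = (16.9 − 12.1)/2 = 2.4 m; q_6 = 0.98 × 1.26 × 2.4 = 2.964 m³/s
Stations 1, 7 contribute zero (depth or velocity is 0).
Q = Σ qᵢ = 21.74 m³/s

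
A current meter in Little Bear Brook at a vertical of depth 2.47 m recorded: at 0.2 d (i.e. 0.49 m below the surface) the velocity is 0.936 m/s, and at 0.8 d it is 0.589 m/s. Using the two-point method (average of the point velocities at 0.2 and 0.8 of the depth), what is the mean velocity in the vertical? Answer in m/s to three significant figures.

0.763 m/s

v̄ = (0.936 + 0.589) / 2 = 0.7625 m/s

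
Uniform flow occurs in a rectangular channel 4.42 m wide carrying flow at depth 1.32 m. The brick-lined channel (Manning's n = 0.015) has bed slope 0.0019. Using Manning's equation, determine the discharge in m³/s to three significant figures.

14.9 m³/s

A = b·y = 4.42 × 1.32 = 5.834 m²
P = b + 2y = 4.42 + 2×1.32 = 7.060 m
R = A/P = 5.834/7.060 = 0.8264 m
Q = (1/n)·A·R^(2/3)·S^(1/2) = (1/0.015) × 5.834 × 0.8264^(2/3) × 0.0019^(1/2) = 14.93 m³/s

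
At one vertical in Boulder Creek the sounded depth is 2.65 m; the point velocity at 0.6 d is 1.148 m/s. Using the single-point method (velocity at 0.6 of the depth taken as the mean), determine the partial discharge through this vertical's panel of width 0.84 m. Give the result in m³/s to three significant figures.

v̄ = v₀.₆ = 1.148 m/s
q = v̄ × d × w = 1.148 × 2.65 × 0.84 = 2.555 m³/s

2.56 m³/s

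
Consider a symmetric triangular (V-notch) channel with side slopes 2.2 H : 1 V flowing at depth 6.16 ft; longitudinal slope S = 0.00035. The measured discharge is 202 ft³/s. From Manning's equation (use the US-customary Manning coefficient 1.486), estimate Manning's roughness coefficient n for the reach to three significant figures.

A = z·y² = 2.2×6.16² = 83.48 ft²
P = 2y√(1+z²) = 2×6.16×√(1+2.2²) = 29.77 ft
R = A/P = 83.48/29.77 = 2.804 ft
n = (1.486/Q)·A·R^(2/3)·S^(1/2) = (1.486/202) × 83.48 × 1.988 × 0.01871 = 0.02285

0.0228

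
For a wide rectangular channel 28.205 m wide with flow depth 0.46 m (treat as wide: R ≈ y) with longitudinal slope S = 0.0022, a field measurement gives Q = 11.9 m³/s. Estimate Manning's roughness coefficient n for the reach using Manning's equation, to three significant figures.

A = b·y = 28.205 × 0.46 = 12.97 m²
Wide channel: R ≈ y = 0.46 m
n = (1/Q)·A·R^(2/3)·S^(1/2) = (1/11.9) × 12.97 × 0.5959 × 0.04690 = 0.03047

0.0305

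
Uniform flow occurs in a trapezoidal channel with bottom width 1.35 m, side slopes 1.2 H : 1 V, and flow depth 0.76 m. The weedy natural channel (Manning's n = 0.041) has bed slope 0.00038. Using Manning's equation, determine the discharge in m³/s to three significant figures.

A = (b + z·y)·y = (1.35 + 1.2×0.76)×0.76 = 1.719 m²
P = b + 2y√(1+z²) = 1.35 + 2×0.76×√(1+1.2²) = 3.724 m
R = A/P = 1.719/3.724 = 0.4616 m
Q = (1/n)·A·R^(2/3)·S^(1/2) = (1/0.041) × 1.719 × 0.4616^(2/3) × 0.00038^(1/2) = 0.4882 m³/s

0.488 m³/s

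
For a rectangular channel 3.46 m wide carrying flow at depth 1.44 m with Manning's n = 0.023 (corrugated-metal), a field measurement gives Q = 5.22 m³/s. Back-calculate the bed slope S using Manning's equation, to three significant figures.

A = b·y = 3.46 × 1.44 = 4.982 m²
P = b + 2y = 3.46 + 2×1.44 = 6.340 m
R = A/P = 4.982/6.340 = 0.7859 m
S = (Q·n / (1·A·R^(2/3)))² = (5.22×0.023 / (1×4.982×0.8516))² = 0.0008007

0.000801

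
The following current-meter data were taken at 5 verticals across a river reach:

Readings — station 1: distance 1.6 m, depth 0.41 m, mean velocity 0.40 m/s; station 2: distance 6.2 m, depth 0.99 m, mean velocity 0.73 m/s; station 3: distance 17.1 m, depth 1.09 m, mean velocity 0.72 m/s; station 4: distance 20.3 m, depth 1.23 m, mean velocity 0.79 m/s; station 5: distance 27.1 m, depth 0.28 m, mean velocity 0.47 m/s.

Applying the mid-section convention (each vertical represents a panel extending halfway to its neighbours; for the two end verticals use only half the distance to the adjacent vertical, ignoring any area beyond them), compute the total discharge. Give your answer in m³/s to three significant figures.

w_1 = (6.2 − 1.6)/2 = 2.3 m; q_1 = 0.40 × 0.41 × 2.3 = 0.3772 m³/s
w_2 = (17.1 − 1.6)/2 = 7.75 m; q_2 = 0.73 × 0.99 × 7.75 = 5.601 m³/s
w_3 = (20.3 − 6.2)/2 = 7.05 m; q_3 = 0.72 × 1.09 × 7.05 = 5.533 m³/s
w_4 = (27.1 − 17.1)/2 = 5 m; q_4 = 0.79 × 1.23 × 5 = 4.859 m³/s
w_5 = (27.1 − 20.3)/2 = 3.4 m; q_5 = 0.47 × 0.28 × 3.4 = 0.4474 m³/s
Q = Σ qᵢ = 16.82 m³/s

16.8 m³/s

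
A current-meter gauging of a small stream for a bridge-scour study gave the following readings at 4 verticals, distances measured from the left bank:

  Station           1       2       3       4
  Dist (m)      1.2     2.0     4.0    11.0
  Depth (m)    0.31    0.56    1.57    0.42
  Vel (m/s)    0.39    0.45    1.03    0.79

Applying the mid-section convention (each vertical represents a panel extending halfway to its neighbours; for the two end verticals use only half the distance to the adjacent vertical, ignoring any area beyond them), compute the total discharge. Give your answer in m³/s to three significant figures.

w_1 = (2.0 − 1.2)/2 = 0.4 m; q_1 = 0.39 × 0.31 × 0.4 = 0.04836 m³/s
w_2 = (4.0 − 1.2)/2 = 1.4 m; q_2 = 0.45 × 0.56 × 1.4 = 0.3528 m³/s
w_3 = (11.0 − 2.0)/2 = 4.5 m; q_3 = 1.03 × 1.57 × 4.5 = 7.277 m³/s
w_4 = (11.0 − 4.0)/2 = 3.5 m; q_4 = 0.79 × 0.42 × 3.5 = 1.161 m³/s
Q = Σ qᵢ = 8.839 m³/s

8.84 m³/s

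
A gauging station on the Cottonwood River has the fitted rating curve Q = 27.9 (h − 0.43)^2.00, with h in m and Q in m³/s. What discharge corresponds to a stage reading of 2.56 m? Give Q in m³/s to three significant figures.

Q = 27.9 × (2.56 − 0.43)^2.00 = 27.9 × 2.13^2.00 = 126.6 m³/s

127 m³/s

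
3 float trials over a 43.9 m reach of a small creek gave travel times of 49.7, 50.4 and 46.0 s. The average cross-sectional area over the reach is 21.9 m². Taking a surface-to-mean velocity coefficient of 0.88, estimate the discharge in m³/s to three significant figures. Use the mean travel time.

t̄ = (49.7 + 50.4 + 46.0) / 3 = 48.7 s
v_surface = L / t̄ = 43.9 / 48.7 = 0.9014 m/s
v_mean = 0.88 × 0.9014 = 0.7933 m/s
Q = A × v_mean = 21.9 × 0.7933 = 17.37 m³/s

17.4 m³/s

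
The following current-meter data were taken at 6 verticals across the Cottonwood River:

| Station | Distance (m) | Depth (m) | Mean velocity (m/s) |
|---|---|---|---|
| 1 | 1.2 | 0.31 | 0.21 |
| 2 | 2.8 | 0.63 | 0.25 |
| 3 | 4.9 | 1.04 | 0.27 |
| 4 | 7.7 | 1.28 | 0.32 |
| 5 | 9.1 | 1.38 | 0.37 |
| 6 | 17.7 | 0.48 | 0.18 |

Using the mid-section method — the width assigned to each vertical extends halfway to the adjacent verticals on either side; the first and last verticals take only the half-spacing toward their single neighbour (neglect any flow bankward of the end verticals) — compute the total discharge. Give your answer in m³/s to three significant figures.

4.82 m³/s

w_1 = (2.8 − 1.2)/2 = 0.8 m; q_1 = 0.21 × 0.31 × 0.8 = 0.05208 m³/s
w_2 = (4.9 − 1.2)/2 = 1.85 m; q_2 = 0.25 × 0.63 × 1.85 = 0.2914 m³/s
w_3 = (7.7 − 2.8)/2 = 2.45 m; q_3 = 0.27 × 1.04 × 2.45 = 0.6880 m³/s
w_4 = (9.1 − 4.9)/2 = 2.1 m; q_4 = 0.32 × 1.28 × 2.1 = 0.8602 m³/s
w_5 = (17.7 − 7.7)/2 = 5 m; q_5 = 0.37 × 1.38 × 5 = 2.553 m³/s
w_6 = (17.7 − 9.1)/2 = 4.3 m; q_6 = 0.18 × 0.48 × 4.3 = 0.3715 m³/s
Q = Σ qᵢ = 4.816 m³/s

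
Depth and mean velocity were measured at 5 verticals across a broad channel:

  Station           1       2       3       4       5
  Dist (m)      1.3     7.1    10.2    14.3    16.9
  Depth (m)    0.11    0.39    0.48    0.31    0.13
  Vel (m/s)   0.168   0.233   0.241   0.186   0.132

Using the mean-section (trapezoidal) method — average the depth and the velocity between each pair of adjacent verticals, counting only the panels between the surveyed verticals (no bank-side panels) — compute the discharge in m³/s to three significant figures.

Panel 1-2: Δb = 5.8 m, d̄ = (0.11+0.39)/2 = 0.25, v̄ = (0.168+0.233)/2 = 0.2005 → q = 5.8×0.25×0.2005 = 0.2907 m³/s
Panel 2-3: Δb = 3.1 m, d̄ = (0.39+0.48)/2 = 0.435, v̄ = (0.233+0.241)/2 = 0.237 → q = 3.1×0.435×0.237 = 0.3196 m³/s
Panel 3-4: Δb = 4.1 m, d̄ = (0.48+0.31)/2 = 0.395, v̄ = (0.241+0.186)/2 = 0.2135 → q = 4.1×0.395×0.2135 = 0.3458 m³/s
Panel 4-5: Δb = 2.6 m, d̄ = (0.31+0.13)/2 = 0.22, v̄ = (0.186+0.132)/2 = 0.159 → q = 2.6×0.22×0.159 = 0.09095 m³/s
Q = Σ q = 1.047 m³/s

1.05 m³/s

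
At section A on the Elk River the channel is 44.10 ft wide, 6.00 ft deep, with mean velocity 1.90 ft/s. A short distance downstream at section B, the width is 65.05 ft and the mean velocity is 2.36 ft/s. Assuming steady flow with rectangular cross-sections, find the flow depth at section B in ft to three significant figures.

Q = A₁V₁ = (44.10×6.00) × 1.90 = 502.7 ft³/s
d₂ = Q/(b₂ V₂) = 502.7/(65.05×2.36) = 3.275 ft

3.27 ft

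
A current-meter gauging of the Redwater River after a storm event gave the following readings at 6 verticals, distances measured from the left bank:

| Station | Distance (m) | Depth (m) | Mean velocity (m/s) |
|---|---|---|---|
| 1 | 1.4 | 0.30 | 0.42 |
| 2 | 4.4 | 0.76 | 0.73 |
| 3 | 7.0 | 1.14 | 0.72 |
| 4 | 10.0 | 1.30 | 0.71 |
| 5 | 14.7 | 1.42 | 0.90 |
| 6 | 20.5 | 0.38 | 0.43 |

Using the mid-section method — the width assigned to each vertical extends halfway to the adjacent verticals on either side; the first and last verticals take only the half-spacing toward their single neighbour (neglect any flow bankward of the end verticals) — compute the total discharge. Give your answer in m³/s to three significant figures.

w_1 = (4.4 − 1.4)/2 = 1.5 m; q_1 = 0.42 × 0.30 × 1.5 = 0.1890 m³/s
w_2 = (7.0 − 1.4)/2 = 2.8 m; q_2 = 0.73 × 0.76 × 2.8 = 1.553 m³/s
w_3 = (10.0 − 4.4)/2 = 2.8 m; q_3 = 0.72 × 1.14 × 2.8 = 2.298 m³/s
w_4 = (14.7 − 7.0)/2 = 3.85 m; q_4 = 0.71 × 1.30 × 3.85 = 3.554 m³/s
w_5 = (20.5 − 10.0)/2 = 5.25 m; q_5 = 0.90 × 1.42 × 5.25 = 6.710 m³/s
w_6 = (20.5 − 14.7)/2 = 2.9 m; q_6 = 0.43 × 0.38 × 2.9 = 0.4739 m³/s
Q = Σ qᵢ = 14.78 m³/s

14.8 m³/s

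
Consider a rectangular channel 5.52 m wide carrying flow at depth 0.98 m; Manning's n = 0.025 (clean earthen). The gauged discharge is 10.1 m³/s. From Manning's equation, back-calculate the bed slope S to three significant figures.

A = b·y = 5.52 × 0.98 = 5.410 m²
P = b + 2y = 5.52 + 2×0.98 = 7.480 m
R = A/P = 5.410/7.480 = 0.7232 m
S = (Q·n / (1·A·R^(2/3)))² = (10.1×0.025 / (1×5.410×0.8057))² = 0.003356

0.00336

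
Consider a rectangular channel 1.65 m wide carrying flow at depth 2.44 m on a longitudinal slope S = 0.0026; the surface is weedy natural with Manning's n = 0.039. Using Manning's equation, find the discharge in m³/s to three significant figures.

A = b·y = 1.65 × 2.44 = 4.026 m²
P = b + 2y = 1.65 + 2×2.44 = 6.530 m
R = A/P = 4.026/6.530 = 0.6165 m
Q = (1/n)·A·R^(2/3)·S^(1/2) = (1/0.039) × 4.026 × 0.6165^(2/3) × 0.0026^(1/2) = 3.813 m³/s

3.81 m³/s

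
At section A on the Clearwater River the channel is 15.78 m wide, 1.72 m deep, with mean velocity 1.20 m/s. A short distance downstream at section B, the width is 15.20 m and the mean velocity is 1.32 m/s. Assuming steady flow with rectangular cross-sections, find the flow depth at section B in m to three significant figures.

1.62 m

Q = A₁V₁ = (15.78×1.72) × 1.20 = 32.57 m³/s
d₂ = Q/(b₂ V₂) = 32.57/(15.20×1.32) = 1.623 m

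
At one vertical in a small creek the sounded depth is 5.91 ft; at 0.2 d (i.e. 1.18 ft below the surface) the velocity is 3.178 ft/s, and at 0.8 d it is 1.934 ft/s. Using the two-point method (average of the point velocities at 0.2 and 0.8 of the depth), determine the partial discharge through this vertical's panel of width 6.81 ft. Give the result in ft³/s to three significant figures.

v̄ = (3.178 + 1.934) / 2 = 2.556 ft/s
q = v̄ × d × w = 2.556 × 5.91 × 6.81 = 102.9 ft³/s

103 ft³/s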